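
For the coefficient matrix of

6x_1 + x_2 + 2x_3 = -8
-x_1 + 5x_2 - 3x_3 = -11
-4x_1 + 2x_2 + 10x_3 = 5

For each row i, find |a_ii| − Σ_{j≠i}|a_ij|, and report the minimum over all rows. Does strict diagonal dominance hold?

1

row 1: |6| − (1+2) = 3
row 2: |5| − (1+3) = 1
row 3: |10| − (4+2) = 4
minimum over rows = 1 → strictly diagonally dominant (convergence guaranteed)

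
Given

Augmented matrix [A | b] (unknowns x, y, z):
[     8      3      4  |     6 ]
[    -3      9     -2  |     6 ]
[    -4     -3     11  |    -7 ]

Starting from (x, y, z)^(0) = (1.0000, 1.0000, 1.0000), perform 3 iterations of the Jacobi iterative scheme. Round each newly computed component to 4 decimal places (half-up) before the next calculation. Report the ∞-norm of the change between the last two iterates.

Iteration 1:
  x = (6 - (3)·1.0000 - (4)·1.0000) / (8) = -0.1250
  y = (6 - (-3)·1.0000 - (-2)·1.0000) / (9) = 1.2222
  z = (-7 - (-4)·1.0000 - (-3)·1.0000) / (11) = 0.0000
Iteration 2:
  x = (6 - (3)·1.2222 - (4)·0.0000) / (8) = 0.2917
  y = (6 - (-3)·-0.1250 - (-2)·0.0000) / (9) = 0.6250
  z = (-7 - (-4)·-0.1250 - (-3)·1.2222) / (11) = -0.3485
Iteration 3:
  x = (6 - (3)·0.6250 - (4)·-0.3485) / (8) = 0.6899
  y = (6 - (-3)·0.2917 - (-2)·-0.3485) / (9) = 0.6865
  z = (-7 - (-4)·0.2917 - (-3)·0.6250) / (11) = -0.3598
Change: (0.3982, 0.0615, -0.0113) → max |·| = 0.3982

0.3982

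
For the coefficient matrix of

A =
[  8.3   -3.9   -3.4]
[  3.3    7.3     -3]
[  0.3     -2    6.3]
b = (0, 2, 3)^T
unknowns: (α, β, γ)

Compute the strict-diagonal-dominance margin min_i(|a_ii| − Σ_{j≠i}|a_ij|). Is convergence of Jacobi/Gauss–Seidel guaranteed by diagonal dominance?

row 1: |8.3| − (3.9+3.4) = 1
row 2: |7.3| − (3.3+3) = 1
row 3: |6.3| − (0.3+2) = 4
minimum over rows = 1 → strictly diagonally dominant (convergence guaranteed)

1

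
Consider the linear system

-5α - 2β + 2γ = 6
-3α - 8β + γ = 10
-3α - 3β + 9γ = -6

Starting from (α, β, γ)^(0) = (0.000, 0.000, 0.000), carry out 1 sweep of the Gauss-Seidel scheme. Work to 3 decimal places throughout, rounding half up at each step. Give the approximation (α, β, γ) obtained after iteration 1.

(-1.200, -0.800, -1.333)

Iteration 1:
  α = (6 - (-2)·0.000 - (2)·0.000) / (-5) = -1.200
  β = (10 - (-3)·-1.200 - (1)·0.000) / (-8) = -0.800
  γ = (-6 - (-3)·-1.200 - (-3)·-0.800) / (9) = -1.333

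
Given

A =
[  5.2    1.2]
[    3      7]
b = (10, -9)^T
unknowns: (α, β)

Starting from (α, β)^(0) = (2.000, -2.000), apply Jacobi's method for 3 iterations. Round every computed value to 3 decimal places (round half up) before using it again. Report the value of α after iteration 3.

Iteration 1:
  α = (10 - (1.2)·-2.000) / (5.2) = 2.385
  β = (-9 - (3)·2.000) / (7) = -2.143
Iteration 2:
  α = (10 - (1.2)·-2.143) / (5.2) = 2.418
  β = (-9 - (3)·2.385) / (7) = -2.308
Iteration 3:
  α = (10 - (1.2)·-2.308) / (5.2) = 2.456
  β = (-9 - (3)·2.418) / (7) = -2.322

2.456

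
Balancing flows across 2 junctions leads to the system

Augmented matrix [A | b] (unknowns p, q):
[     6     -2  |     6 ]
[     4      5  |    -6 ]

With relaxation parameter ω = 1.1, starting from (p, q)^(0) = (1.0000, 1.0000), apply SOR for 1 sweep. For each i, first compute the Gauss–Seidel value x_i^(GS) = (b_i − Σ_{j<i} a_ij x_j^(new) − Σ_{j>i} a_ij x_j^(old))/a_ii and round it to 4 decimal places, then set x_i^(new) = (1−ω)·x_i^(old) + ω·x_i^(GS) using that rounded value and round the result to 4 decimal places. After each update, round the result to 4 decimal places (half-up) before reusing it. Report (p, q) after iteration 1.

(1.3666, -2.6226)

Iteration 1:
  p: GS value = (6 - (-2)·1.0000) / (6) = 1.3333;  p ← (1−ω)·1.0000 + ω·1.3333 = 1.3666
  q: GS value = (-6 - (4)·1.3666) / (5) = -2.2933;  q ← (1−ω)·1.0000 + ω·-2.2933 = -2.6226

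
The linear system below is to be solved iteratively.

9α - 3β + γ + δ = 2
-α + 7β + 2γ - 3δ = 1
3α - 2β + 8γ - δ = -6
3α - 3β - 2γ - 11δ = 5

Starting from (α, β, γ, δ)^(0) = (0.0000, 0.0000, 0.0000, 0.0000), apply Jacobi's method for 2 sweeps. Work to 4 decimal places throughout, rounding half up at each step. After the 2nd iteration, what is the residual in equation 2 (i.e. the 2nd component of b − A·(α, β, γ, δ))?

0.8640

Iteration 1:
  α = (2 - (-3)·0.0000 - (1)·0.0000 - (1)·0.0000) / (9) = 0.2222
  β = (1 - (-1)·0.0000 - (2)·0.0000 - (-3)·0.0000) / (7) = 0.1429
  γ = (-6 - (3)·0.0000 - (-2)·0.0000 - (-1)·0.0000) / (8) = -0.7500
  δ = (5 - (3)·0.0000 - (-3)·0.0000 - (-2)·0.0000) / (-11) = -0.4545
Iteration 2:
  α = (2 - (-3)·0.1429 - (1)·-0.7500 - (1)·-0.4545) / (9) = 0.4037
  β = (1 - (-1)·0.2222 - (2)·-0.7500 - (-3)·-0.4545) / (7) = 0.1941
  γ = (-6 - (3)·0.2222 - (-2)·0.1429 - (-1)·-0.4545) / (8) = -0.8544
  δ = (5 - (3)·0.2222 - (-3)·0.1429 - (-2)·-0.7500) / (-11) = -0.2966
Residual b − A·x = (0.1000, 0.8640, -0.2843, -0.6002)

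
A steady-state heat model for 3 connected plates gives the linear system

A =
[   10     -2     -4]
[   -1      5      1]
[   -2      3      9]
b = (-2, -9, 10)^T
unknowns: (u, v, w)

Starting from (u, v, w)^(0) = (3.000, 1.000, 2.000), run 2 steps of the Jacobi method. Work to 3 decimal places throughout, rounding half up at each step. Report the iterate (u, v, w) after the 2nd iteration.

(0.058, -1.929, 1.822)

Iteration 1:
  u = (-2 - (-2)·1.000 - (-4)·2.000) / (10) = 0.800
  v = (-9 - (-1)·3.000 - (1)·2.000) / (5) = -1.600
  w = (10 - (-2)·3.000 - (3)·1.000) / (9) = 1.444
Iteration 2:
  u = (-2 - (-2)·-1.600 - (-4)·1.444) / (10) = 0.058
  v = (-9 - (-1)·0.800 - (1)·1.444) / (5) = -1.929
  w = (10 - (-2)·0.800 - (3)·-1.600) / (9) = 1.822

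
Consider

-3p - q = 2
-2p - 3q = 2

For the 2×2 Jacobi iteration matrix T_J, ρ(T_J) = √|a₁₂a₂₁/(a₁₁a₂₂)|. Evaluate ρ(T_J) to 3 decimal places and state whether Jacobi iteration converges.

a₁₂a₂₁/(a₁₁a₂₂) = (-1)·(-2) / ((-3)·(-3)) = 0.222222
ρ = √|0.222222| = √0.222222 = 0.471
ρ < 1, so Jacobi converges

0.471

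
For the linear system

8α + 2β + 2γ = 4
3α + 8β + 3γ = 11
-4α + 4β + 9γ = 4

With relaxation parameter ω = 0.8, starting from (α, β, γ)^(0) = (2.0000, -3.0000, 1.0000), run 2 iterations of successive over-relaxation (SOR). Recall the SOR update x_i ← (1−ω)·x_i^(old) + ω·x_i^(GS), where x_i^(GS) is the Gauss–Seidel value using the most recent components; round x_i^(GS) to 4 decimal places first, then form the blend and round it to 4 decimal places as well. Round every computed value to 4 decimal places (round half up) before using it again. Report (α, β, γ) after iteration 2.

Iteration 1:
  α: GS value = (4 - (2)·-3.0000 - (2)·1.0000) / (8) = 1.0000;  α ← (1−ω)·2.0000 + ω·1.0000 = 1.2000
  β: GS value = (11 - (3)·1.2000 - (3)·1.0000) / (8) = 0.5500;  β ← (1−ω)·-3.0000 + ω·0.5500 = -0.1600
  γ: GS value = (4 - (-4)·1.2000 - (4)·-0.1600) / (9) = 1.0489;  γ ← (1−ω)·1.0000 + ω·1.0489 = 1.0391
Iteration 2:
  α: GS value = (4 - (2)·-0.1600 - (2)·1.0391) / (8) = 0.2802;  α ← (1−ω)·1.2000 + ω·0.2802 = 0.4642
  β: GS value = (11 - (3)·0.4642 - (3)·1.0391) / (8) = 0.8113;  β ← (1−ω)·-0.1600 + ω·0.8113 = 0.6170
  γ: GS value = (4 - (-4)·0.4642 - (4)·0.6170) / (9) = 0.3765;  γ ← (1−ω)·1.0391 + ω·0.3765 = 0.5090

(0.4642, 0.6170, 0.5090)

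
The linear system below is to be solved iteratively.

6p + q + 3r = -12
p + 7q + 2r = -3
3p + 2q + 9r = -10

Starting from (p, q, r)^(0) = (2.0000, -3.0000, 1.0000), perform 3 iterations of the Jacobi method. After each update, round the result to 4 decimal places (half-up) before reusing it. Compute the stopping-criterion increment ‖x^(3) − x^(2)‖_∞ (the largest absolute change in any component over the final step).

Iteration 1:
  p = (-12 - (1)·-3.0000 - (3)·1.0000) / (6) = -2.0000
  q = (-3 - (1)·2.0000 - (2)·1.0000) / (7) = -1.0000
  r = (-10 - (3)·2.0000 - (2)·-3.0000) / (9) = -1.1111
Iteration 2:
  p = (-12 - (1)·-1.0000 - (3)·-1.1111) / (6) = -1.2778
  q = (-3 - (1)·-2.0000 - (2)·-1.1111) / (7) = 0.1746
  r = (-10 - (3)·-2.0000 - (2)·-1.0000) / (9) = -0.2222
Iteration 3:
  p = (-12 - (1)·0.1746 - (3)·-0.2222) / (6) = -1.9180
  q = (-3 - (1)·-1.2778 - (2)·-0.2222) / (7) = -0.1825
  r = (-10 - (3)·-1.2778 - (2)·0.1746) / (9) = -0.7240
Change: (-0.6402, -0.3571, -0.5018) → max |·| = 0.6402

0.6402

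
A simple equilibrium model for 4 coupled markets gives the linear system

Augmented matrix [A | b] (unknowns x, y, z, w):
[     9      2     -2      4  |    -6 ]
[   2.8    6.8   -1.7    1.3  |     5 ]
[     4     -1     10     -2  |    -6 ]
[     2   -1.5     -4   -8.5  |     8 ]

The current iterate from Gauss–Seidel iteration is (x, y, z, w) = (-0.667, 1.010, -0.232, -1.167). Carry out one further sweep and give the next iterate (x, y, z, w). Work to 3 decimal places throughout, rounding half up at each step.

One sweep:
  x = (-6 - (2)·1.010 - (-2)·-0.232 - (4)·-1.167) / (9) = -0.424
  y = (5 - (2.8)·-0.424 - (-1.7)·-0.232 - (1.3)·-1.167) / (6.8) = 1.075
  z = (-6 - (4)·-0.424 - (-1)·1.075 - (-2)·-1.167) / (10) = -0.556
  w = (8 - (2)·-0.424 - (-1.5)·1.075 - (-4)·-0.556) / (-8.5) = -0.969

(-0.424, 1.075, -0.556, -0.969)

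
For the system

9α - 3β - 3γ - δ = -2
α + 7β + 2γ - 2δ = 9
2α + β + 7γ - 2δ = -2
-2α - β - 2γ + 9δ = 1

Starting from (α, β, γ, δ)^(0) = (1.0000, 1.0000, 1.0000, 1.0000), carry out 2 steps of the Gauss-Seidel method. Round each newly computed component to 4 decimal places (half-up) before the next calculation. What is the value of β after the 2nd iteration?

1.4500

Iteration 1:
  α = (-2 - (-3)·1.0000 - (-3)·1.0000 - (-1)·1.0000) / (9) = 0.5556
  β = (9 - (1)·0.5556 - (2)·1.0000 - (-2)·1.0000) / (7) = 1.2063
  γ = (-2 - (2)·0.5556 - (1)·1.2063 - (-2)·1.0000) / (7) = -0.3311
  δ = (1 - (-2)·0.5556 - (-1)·1.2063 - (-2)·-0.3311) / (9) = 0.2950
Iteration 2:
  α = (-2 - (-3)·1.2063 - (-3)·-0.3311 - (-1)·0.2950) / (9) = 0.1023
  β = (9 - (1)·0.1023 - (2)·-0.3311 - (-2)·0.2950) / (7) = 1.4500
  γ = (-2 - (2)·0.1023 - (1)·1.4500 - (-2)·0.2950) / (7) = -0.4378
  δ = (1 - (-2)·0.1023 - (-1)·1.4500 - (-2)·-0.4378) / (9) = 0.1977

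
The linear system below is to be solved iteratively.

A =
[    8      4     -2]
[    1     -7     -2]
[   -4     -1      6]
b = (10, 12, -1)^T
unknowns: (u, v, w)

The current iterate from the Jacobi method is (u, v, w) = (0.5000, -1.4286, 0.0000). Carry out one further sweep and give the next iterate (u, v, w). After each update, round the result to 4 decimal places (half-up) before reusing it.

(1.9643, -1.6429, -0.0714)

One sweep:
  u = (10 - (4)·-1.4286 - (-2)·0.0000) / (8) = 1.9643
  v = (12 - (1)·0.5000 - (-2)·0.0000) / (-7) = -1.6429
  w = (-1 - (-4)·0.5000 - (-1)·-1.4286) / (6) = -0.0714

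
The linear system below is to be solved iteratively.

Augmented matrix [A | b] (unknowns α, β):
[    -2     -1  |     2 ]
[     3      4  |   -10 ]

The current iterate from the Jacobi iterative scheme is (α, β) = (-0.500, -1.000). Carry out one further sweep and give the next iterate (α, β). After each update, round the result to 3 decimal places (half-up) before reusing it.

One sweep:
  α = (2 - (-1)·-1.000) / (-2) = -0.500
  β = (-10 - (3)·-0.500) / (4) = -2.125

(-0.500, -2.125)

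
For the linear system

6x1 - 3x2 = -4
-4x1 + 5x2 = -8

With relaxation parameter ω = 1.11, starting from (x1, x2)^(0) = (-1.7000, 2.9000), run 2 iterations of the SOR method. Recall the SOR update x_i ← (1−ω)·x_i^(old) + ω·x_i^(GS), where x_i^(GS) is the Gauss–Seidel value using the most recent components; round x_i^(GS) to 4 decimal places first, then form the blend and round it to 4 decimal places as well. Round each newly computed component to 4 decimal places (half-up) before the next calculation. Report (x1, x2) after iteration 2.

(-1.4983, -2.9792)

Iteration 1:
  x1: GS value = (-4 - (-3)·2.9000) / (6) = 0.7833;  x1 ← (1−ω)·-1.7000 + ω·0.7833 = 1.0565
  x2: GS value = (-8 - (-4)·1.0565) / (5) = -0.7548;  x2 ← (1−ω)·2.9000 + ω·-0.7548 = -1.1568
Iteration 2:
  x1: GS value = (-4 - (-3)·-1.1568) / (6) = -1.2451;  x1 ← (1−ω)·1.0565 + ω·-1.2451 = -1.4983
  x2: GS value = (-8 - (-4)·-1.4983) / (5) = -2.7986;  x2 ← (1−ω)·-1.1568 + ω·-2.7986 = -2.9792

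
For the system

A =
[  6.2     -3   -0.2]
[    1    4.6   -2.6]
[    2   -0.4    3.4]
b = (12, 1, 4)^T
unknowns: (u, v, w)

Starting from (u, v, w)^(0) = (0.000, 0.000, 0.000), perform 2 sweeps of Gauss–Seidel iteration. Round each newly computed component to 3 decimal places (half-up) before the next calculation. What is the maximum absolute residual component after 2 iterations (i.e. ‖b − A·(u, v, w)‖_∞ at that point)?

Iteration 1:
  u = (12 - (-3)·0.000 - (-0.2)·0.000) / (6.2) = 1.935
  v = (1 - (1)·1.935 - (-2.6)·0.000) / (4.6) = -0.203
  w = (4 - (2)·1.935 - (-0.4)·-0.203) / (3.4) = 0.014
Iteration 2:
  u = (12 - (-3)·-0.203 - (-0.2)·0.014) / (6.2) = 1.838
  v = (1 - (1)·1.838 - (-2.6)·0.014) / (4.6) = -0.174
  w = (4 - (2)·1.838 - (-0.4)·-0.174) / (3.4) = 0.075
Residual b − A·x = (0.097, 0.157, -0.001); ∞-norm = 0.157

0.157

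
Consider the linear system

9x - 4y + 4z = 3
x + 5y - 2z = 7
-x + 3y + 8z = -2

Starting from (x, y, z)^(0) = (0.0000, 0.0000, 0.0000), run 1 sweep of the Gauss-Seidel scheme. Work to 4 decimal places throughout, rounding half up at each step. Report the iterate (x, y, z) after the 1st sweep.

Iteration 1:
  x = (3 - (-4)·0.0000 - (4)·0.0000) / (9) = 0.3333
  y = (7 - (1)·0.3333 - (-2)·0.0000) / (5) = 1.3333
  z = (-2 - (-1)·0.3333 - (3)·1.3333) / (8) = -0.7083

(0.3333, 1.3333, -0.7083)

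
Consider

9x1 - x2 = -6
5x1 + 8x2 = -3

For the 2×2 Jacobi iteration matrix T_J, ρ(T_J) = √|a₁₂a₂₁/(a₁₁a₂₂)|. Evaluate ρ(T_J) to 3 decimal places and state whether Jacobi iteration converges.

0.264

a₁₂a₂₁/(a₁₁a₂₂) = (-1)·(5) / ((9)·(8)) = -0.069444
ρ = √|-0.069444| = √0.069444 = 0.264
ρ < 1, so Jacobi converges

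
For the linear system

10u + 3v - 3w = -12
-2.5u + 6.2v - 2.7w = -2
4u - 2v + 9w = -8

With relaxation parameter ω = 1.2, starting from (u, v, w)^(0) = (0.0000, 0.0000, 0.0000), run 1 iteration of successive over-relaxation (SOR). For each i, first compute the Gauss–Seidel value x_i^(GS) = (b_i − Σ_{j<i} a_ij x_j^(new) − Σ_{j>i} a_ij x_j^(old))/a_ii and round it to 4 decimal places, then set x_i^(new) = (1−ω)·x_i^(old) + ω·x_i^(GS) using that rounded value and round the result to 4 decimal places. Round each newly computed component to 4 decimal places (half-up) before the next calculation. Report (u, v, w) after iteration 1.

(-1.4400, -1.0838, -0.5876)

Iteration 1:
  u: GS value = (-12 - (3)·0.0000 - (-3)·0.0000) / (10) = -1.2000;  u ← (1−ω)·0.0000 + ω·-1.2000 = -1.4400
  v: GS value = (-2 - (-2.5)·-1.4400 - (-2.7)·0.0000) / (6.2) = -0.9032;  v ← (1−ω)·0.0000 + ω·-0.9032 = -1.0838
  w: GS value = (-8 - (4)·-1.4400 - (-2)·-1.0838) / (9) = -0.4897;  w ← (1−ω)·0.0000 + ω·-0.4897 = -0.5876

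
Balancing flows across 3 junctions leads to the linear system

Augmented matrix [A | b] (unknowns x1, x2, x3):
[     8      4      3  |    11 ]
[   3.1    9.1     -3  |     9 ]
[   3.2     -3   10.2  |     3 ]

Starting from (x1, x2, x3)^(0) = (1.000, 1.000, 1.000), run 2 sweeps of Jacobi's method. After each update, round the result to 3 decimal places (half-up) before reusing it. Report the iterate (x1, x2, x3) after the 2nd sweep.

Iteration 1:
  x1 = (11 - (4)·1.000 - (3)·1.000) / (8) = 0.500
  x2 = (9 - (3.1)·1.000 - (-3)·1.000) / (9.1) = 0.978
  x3 = (3 - (3.2)·1.000 - (-3)·1.000) / (10.2) = 0.275
Iteration 2:
  x1 = (11 - (4)·0.978 - (3)·0.275) / (8) = 0.783
  x2 = (9 - (3.1)·0.500 - (-3)·0.275) / (9.1) = 0.909
  x3 = (3 - (3.2)·0.500 - (-3)·0.978) / (10.2) = 0.425

(0.783, 0.909, 0.425)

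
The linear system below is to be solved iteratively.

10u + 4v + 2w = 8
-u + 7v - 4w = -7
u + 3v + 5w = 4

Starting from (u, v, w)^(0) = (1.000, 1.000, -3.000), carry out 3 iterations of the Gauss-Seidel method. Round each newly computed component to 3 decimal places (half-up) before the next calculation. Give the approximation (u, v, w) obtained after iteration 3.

Iteration 1:
  u = (8 - (4)·1.000 - (2)·-3.000) / (10) = 1.000
  v = (-7 - (-1)·1.000 - (-4)·-3.000) / (7) = -2.571
  w = (4 - (1)·1.000 - (3)·-2.571) / (5) = 2.143
Iteration 2:
  u = (8 - (4)·-2.571 - (2)·2.143) / (10) = 1.400
  v = (-7 - (-1)·1.400 - (-4)·2.143) / (7) = 0.425
  w = (4 - (1)·1.400 - (3)·0.425) / (5) = 0.265
Iteration 3:
  u = (8 - (4)·0.425 - (2)·0.265) / (10) = 0.577
  v = (-7 - (-1)·0.577 - (-4)·0.265) / (7) = -0.766
  w = (4 - (1)·0.577 - (3)·-0.766) / (5) = 1.144

(0.577, -0.766, 1.144)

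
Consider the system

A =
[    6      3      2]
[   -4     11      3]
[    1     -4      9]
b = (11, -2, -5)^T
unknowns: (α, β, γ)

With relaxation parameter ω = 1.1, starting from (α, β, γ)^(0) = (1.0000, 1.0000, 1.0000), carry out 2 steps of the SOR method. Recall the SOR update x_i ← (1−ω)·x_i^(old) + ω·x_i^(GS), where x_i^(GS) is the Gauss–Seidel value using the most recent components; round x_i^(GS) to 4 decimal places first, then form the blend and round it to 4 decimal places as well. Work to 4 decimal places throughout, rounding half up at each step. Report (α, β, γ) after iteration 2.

(2.3681, 1.0466, -0.2957)

Iteration 1:
  α: GS value = (11 - (3)·1.0000 - (2)·1.0000) / (6) = 1.0000;  α ← (1−ω)·1.0000 + ω·1.0000 = 1.0000
  β: GS value = (-2 - (-4)·1.0000 - (3)·1.0000) / (11) = -0.0909;  β ← (1−ω)·1.0000 + ω·-0.0909 = -0.2000
  γ: GS value = (-5 - (1)·1.0000 - (-4)·-0.2000) / (9) = -0.7556;  γ ← (1−ω)·1.0000 + ω·-0.7556 = -0.9312
Iteration 2:
  α: GS value = (11 - (3)·-0.2000 - (2)·-0.9312) / (6) = 2.2437;  α ← (1−ω)·1.0000 + ω·2.2437 = 2.3681
  β: GS value = (-2 - (-4)·2.3681 - (3)·-0.9312) / (11) = 0.9333;  β ← (1−ω)·-0.2000 + ω·0.9333 = 1.0466
  γ: GS value = (-5 - (1)·2.3681 - (-4)·1.0466) / (9) = -0.3535;  γ ← (1−ω)·-0.9312 + ω·-0.3535 = -0.2957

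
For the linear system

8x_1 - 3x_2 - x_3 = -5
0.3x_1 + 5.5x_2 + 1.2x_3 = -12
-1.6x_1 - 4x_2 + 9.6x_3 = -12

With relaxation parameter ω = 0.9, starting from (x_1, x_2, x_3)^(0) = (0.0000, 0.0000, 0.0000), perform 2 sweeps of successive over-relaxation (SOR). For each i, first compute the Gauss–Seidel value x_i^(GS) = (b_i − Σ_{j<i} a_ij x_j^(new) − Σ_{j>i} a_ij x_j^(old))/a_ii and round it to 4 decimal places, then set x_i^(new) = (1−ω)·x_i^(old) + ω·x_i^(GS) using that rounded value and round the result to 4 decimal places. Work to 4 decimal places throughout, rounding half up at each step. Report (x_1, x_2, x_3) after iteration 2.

(-1.4899, -1.7041, -2.1811)

Iteration 1:
  x_1: GS value = (-5 - (-3)·0.0000 - (-1)·0.0000) / (8) = -0.6250;  x_1 ← (1−ω)·0.0000 + ω·-0.6250 = -0.5625
  x_2: GS value = (-12 - (0.3)·-0.5625 - (1.2)·0.0000) / (5.5) = -2.1511;  x_2 ← (1−ω)·0.0000 + ω·-2.1511 = -1.9360
  x_3: GS value = (-12 - (-1.6)·-0.5625 - (-4)·-1.9360) / (9.6) = -2.1504;  x_3 ← (1−ω)·0.0000 + ω·-2.1504 = -1.9354
Iteration 2:
  x_1: GS value = (-5 - (-3)·-1.9360 - (-1)·-1.9354) / (8) = -1.5929;  x_1 ← (1−ω)·-0.5625 + ω·-1.5929 = -1.4899
  x_2: GS value = (-12 - (0.3)·-1.4899 - (1.2)·-1.9354) / (5.5) = -1.6783;  x_2 ← (1−ω)·-1.9360 + ω·-1.6783 = -1.7041
  x_3: GS value = (-12 - (-1.6)·-1.4899 - (-4)·-1.7041) / (9.6) = -2.2084;  x_3 ← (1−ω)·-1.9354 + ω·-2.2084 = -2.1811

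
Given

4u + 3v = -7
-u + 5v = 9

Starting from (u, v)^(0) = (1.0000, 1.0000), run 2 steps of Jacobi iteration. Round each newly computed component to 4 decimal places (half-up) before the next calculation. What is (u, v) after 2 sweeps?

Iteration 1:
  u = (-7 - (3)·1.0000) / (4) = -2.5000
  v = (9 - (-1)·1.0000) / (5) = 2.0000
Iteration 2:
  u = (-7 - (3)·2.0000) / (4) = -3.2500
  v = (9 - (-1)·-2.5000) / (5) = 1.3000

(-3.2500, 1.3000)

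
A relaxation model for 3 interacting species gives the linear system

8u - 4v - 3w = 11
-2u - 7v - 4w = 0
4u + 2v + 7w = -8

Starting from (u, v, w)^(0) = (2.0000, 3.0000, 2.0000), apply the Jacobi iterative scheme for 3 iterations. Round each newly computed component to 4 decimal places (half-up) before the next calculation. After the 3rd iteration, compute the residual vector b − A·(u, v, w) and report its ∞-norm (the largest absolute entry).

9.7560

Iteration 1:
  u = (11 - (-4)·3.0000 - (-3)·2.0000) / (8) = 3.6250
  v = (0 - (-2)·2.0000 - (-4)·2.0000) / (-7) = -1.7143
  w = (-8 - (4)·2.0000 - (2)·3.0000) / (7) = -3.1429
Iteration 2:
  u = (11 - (-4)·-1.7143 - (-3)·-3.1429) / (8) = -0.6607
  v = (0 - (-2)·3.6250 - (-4)·-3.1429) / (-7) = 0.7602
  w = (-8 - (4)·3.6250 - (2)·-1.7143) / (7) = -2.7245
Iteration 3:
  u = (11 - (-4)·0.7602 - (-3)·-2.7245) / (8) = 0.7334
  v = (0 - (-2)·-0.6607 - (-4)·-2.7245) / (-7) = 1.7456
  w = (-8 - (4)·-0.6607 - (2)·0.7602) / (7) = -0.9825
Residual b − A·x = (9.1677, 9.7560, -7.5473); ∞-norm = 9.7560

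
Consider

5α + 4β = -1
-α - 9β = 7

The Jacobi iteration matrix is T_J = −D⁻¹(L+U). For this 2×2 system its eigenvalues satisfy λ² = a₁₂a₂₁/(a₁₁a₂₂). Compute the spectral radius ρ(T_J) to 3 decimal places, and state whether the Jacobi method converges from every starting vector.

a₁₂a₂₁/(a₁₁a₂₂) = (4)·(-1) / ((5)·(-9)) = 0.088889
ρ = √|0.088889| = √0.088889 = 0.298
ρ < 1, so Jacobi converges

0.298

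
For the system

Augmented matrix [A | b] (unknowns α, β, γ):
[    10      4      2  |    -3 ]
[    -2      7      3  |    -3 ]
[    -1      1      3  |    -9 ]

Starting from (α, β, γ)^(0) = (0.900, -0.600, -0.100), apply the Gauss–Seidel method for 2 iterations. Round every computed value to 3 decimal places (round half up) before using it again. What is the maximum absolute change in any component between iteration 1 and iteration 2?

1.327

Iteration 1:
  α = (-3 - (4)·-0.600 - (2)·-0.100) / (10) = -0.040
  β = (-3 - (-2)·-0.040 - (3)·-0.100) / (7) = -0.397
  γ = (-9 - (-1)·-0.040 - (1)·-0.397) / (3) = -2.881
Iteration 2:
  α = (-3 - (4)·-0.397 - (2)·-2.881) / (10) = 0.435
  β = (-3 - (-2)·0.435 - (3)·-2.881) / (7) = 0.930
  γ = (-9 - (-1)·0.435 - (1)·0.930) / (3) = -3.165
Change: (0.475, 1.327, -0.284) → max |·| = 1.327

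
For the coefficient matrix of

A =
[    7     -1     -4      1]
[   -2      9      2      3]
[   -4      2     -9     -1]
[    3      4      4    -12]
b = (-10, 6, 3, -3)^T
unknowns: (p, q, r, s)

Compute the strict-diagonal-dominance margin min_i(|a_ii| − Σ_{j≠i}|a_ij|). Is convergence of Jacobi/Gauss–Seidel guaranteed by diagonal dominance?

1

row 1: |7| − (1+4+1) = 1
row 2: |9| − (2+2+3) = 2
row 3: |-9| − (4+2+1) = 2
row 4: |-12| − (3+4+4) = 1
minimum over rows = 1 → strictly diagonally dominant (convergence guaranteed)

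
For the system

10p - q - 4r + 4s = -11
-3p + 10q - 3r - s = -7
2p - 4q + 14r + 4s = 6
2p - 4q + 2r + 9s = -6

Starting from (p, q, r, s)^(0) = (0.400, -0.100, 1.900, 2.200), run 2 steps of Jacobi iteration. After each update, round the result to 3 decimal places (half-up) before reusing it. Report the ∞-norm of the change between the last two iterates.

1.487

Iteration 1:
  p = (-11 - (-1)·-0.100 - (-4)·1.900 - (4)·2.200) / (10) = -1.230
  q = (-7 - (-3)·0.400 - (-3)·1.900 - (-1)·2.200) / (10) = 0.210
  r = (6 - (2)·0.400 - (-4)·-0.100 - (4)·2.200) / (14) = -0.286
  s = (-6 - (2)·0.400 - (-4)·-0.100 - (2)·1.900) / (9) = -1.222
Iteration 2:
  p = (-11 - (-1)·0.210 - (-4)·-0.286 - (4)·-1.222) / (10) = -0.705
  q = (-7 - (-3)·-1.230 - (-3)·-0.286 - (-1)·-1.222) / (10) = -1.277
  r = (6 - (2)·-1.230 - (-4)·0.210 - (4)·-1.222) / (14) = 1.013
  s = (-6 - (2)·-1.230 - (-4)·0.210 - (2)·-0.286) / (9) = -0.236
Change: (0.525, -1.487, 1.299, 0.986) → max |·| = 1.487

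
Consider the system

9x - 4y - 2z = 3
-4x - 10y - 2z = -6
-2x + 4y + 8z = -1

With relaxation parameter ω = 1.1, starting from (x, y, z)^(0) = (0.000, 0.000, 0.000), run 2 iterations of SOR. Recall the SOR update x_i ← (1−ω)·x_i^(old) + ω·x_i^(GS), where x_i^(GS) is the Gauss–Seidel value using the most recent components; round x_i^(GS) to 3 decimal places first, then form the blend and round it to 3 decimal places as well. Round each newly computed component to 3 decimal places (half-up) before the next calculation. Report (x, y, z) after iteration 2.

Iteration 1:
  x: GS value = (3 - (-4)·0.000 - (-2)·0.000) / (9) = 0.333;  x ← (1−ω)·0.000 + ω·0.333 = 0.366
  y: GS value = (-6 - (-4)·0.366 - (-2)·0.000) / (-10) = 0.454;  y ← (1−ω)·0.000 + ω·0.454 = 0.499
  z: GS value = (-1 - (-2)·0.366 - (4)·0.499) / (8) = -0.283;  z ← (1−ω)·0.000 + ω·-0.283 = -0.311
Iteration 2:
  x: GS value = (3 - (-4)·0.499 - (-2)·-0.311) / (9) = 0.486;  x ← (1−ω)·0.366 + ω·0.486 = 0.498
  y: GS value = (-6 - (-4)·0.498 - (-2)·-0.311) / (-10) = 0.463;  y ← (1−ω)·0.499 + ω·0.463 = 0.459
  z: GS value = (-1 - (-2)·0.498 - (4)·0.459) / (8) = -0.230;  z ← (1−ω)·-0.311 + ω·-0.230 = -0.222

(0.498, 0.459, -0.222)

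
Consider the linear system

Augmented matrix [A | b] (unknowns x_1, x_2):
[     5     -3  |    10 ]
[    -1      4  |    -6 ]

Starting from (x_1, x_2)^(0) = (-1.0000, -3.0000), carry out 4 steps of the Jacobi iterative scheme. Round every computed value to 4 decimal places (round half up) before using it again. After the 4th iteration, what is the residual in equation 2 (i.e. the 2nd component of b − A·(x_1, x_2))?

0.1125

Iteration 1:
  x_1 = (10 - (-3)·-3.0000) / (5) = 0.2000
  x_2 = (-6 - (-1)·-1.0000) / (4) = -1.7500
Iteration 2:
  x_1 = (10 - (-3)·-1.7500) / (5) = 0.9500
  x_2 = (-6 - (-1)·0.2000) / (4) = -1.4500
Iteration 3:
  x_1 = (10 - (-3)·-1.4500) / (5) = 1.1300
  x_2 = (-6 - (-1)·0.9500) / (4) = -1.2625
Iteration 4:
  x_1 = (10 - (-3)·-1.2625) / (5) = 1.2425
  x_2 = (-6 - (-1)·1.1300) / (4) = -1.2175
Residual b − A·x = (0.1350, 0.1125)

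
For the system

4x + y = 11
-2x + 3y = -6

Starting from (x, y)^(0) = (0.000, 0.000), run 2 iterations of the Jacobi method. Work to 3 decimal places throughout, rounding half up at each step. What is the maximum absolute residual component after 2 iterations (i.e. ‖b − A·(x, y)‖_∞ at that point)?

1.833

Iteration 1:
  x = (11 - (1)·0.000) / (4) = 2.750
  y = (-6 - (-2)·0.000) / (3) = -2.000
Iteration 2:
  x = (11 - (1)·-2.000) / (4) = 3.250
  y = (-6 - (-2)·2.750) / (3) = -0.167
Residual b − A·x = (-1.833, 1.001); ∞-norm = 1.833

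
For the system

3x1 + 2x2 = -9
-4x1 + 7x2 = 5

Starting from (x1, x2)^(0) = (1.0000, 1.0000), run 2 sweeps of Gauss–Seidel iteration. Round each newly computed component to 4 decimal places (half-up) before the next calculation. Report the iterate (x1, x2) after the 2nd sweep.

(-2.0793, -0.4739)

Iteration 1:
  x1 = (-9 - (2)·1.0000) / (3) = -3.6667
  x2 = (5 - (-4)·-3.6667) / (7) = -1.3810
Iteration 2:
  x1 = (-9 - (2)·-1.3810) / (3) = -2.0793
  x2 = (5 - (-4)·-2.0793) / (7) = -0.4739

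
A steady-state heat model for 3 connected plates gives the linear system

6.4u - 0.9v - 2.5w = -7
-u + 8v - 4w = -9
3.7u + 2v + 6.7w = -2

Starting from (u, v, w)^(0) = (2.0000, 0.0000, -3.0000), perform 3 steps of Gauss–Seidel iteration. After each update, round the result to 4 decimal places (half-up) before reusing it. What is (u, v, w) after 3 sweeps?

(-1.0471, -1.1398, 0.6200)

Iteration 1:
  u = (-7 - (-0.9)·0.0000 - (-2.5)·-3.0000) / (6.4) = -2.2656
  v = (-9 - (-1)·-2.2656 - (-4)·-3.0000) / (8) = -2.9082
  w = (-2 - (3.7)·-2.2656 - (2)·-2.9082) / (6.7) = 1.8208
Iteration 2:
  u = (-7 - (-0.9)·-2.9082 - (-2.5)·1.8208) / (6.4) = -0.7915
  v = (-9 - (-1)·-0.7915 - (-4)·1.8208) / (8) = -0.3135
  w = (-2 - (3.7)·-0.7915 - (2)·-0.3135) / (6.7) = 0.2322
Iteration 3:
  u = (-7 - (-0.9)·-0.3135 - (-2.5)·0.2322) / (6.4) = -1.0471
  v = (-9 - (-1)·-1.0471 - (-4)·0.2322) / (8) = -1.1398
  w = (-2 - (3.7)·-1.0471 - (2)·-1.1398) / (6.7) = 0.6200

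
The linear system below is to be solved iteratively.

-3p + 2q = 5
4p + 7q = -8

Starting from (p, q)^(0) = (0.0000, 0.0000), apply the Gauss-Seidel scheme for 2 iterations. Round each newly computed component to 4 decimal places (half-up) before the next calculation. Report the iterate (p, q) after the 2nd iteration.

(-1.7937, -0.1179)

Iteration 1:
  p = (5 - (2)·0.0000) / (-3) = -1.6667
  q = (-8 - (4)·-1.6667) / (7) = -0.1905
Iteration 2:
  p = (5 - (2)·-0.1905) / (-3) = -1.7937
  q = (-8 - (4)·-1.7937) / (7) = -0.1179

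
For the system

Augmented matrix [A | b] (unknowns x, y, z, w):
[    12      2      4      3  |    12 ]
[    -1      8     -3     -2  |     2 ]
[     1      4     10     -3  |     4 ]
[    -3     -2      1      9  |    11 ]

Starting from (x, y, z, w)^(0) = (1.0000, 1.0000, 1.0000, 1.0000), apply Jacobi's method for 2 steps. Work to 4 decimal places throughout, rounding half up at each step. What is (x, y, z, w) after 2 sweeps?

Iteration 1:
  x = (12 - (2)·1.0000 - (4)·1.0000 - (3)·1.0000) / (12) = 0.2500
  y = (2 - (-1)·1.0000 - (-3)·1.0000 - (-2)·1.0000) / (8) = 1.0000
  z = (4 - (1)·1.0000 - (4)·1.0000 - (-3)·1.0000) / (10) = 0.2000
  w = (11 - (-3)·1.0000 - (-2)·1.0000 - (1)·1.0000) / (9) = 1.6667
Iteration 2:
  x = (12 - (2)·1.0000 - (4)·0.2000 - (3)·1.6667) / (12) = 0.3500
  y = (2 - (-1)·0.2500 - (-3)·0.2000 - (-2)·1.6667) / (8) = 0.7729
  z = (4 - (1)·0.2500 - (4)·1.0000 - (-3)·1.6667) / (10) = 0.4750
  w = (11 - (-3)·0.2500 - (-2)·1.0000 - (1)·0.2000) / (9) = 1.5056

(0.3500, 0.7729, 0.4750, 1.5056)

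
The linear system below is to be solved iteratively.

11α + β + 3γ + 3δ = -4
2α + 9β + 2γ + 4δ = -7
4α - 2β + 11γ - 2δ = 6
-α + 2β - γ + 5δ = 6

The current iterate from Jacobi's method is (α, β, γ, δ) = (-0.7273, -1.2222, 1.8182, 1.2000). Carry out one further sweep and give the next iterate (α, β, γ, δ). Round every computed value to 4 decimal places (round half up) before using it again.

One sweep:
  α = (-4 - (1)·-1.2222 - (3)·1.8182 - (3)·1.2000) / (11) = -1.0757
  β = (-7 - (2)·-0.7273 - (2)·1.8182 - (4)·1.2000) / (9) = -1.5535
  γ = (6 - (4)·-0.7273 - (-2)·-1.2222 - (-2)·1.2000) / (11) = 0.8059
  δ = (6 - (-1)·-0.7273 - (2)·-1.2222 - (-1)·1.8182) / (5) = 1.9071

(-1.0757, -1.5535, 0.8059, 1.9071)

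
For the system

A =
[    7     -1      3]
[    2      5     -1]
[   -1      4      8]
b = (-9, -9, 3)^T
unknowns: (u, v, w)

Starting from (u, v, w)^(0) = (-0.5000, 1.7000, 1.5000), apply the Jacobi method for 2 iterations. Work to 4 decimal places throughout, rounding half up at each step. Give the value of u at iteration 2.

-1.2411

Iteration 1:
  u = (-9 - (-1)·1.7000 - (3)·1.5000) / (7) = -1.6857
  v = (-9 - (2)·-0.5000 - (-1)·1.5000) / (5) = -1.3000
  w = (3 - (-1)·-0.5000 - (4)·1.7000) / (8) = -0.5375
Iteration 2:
  u = (-9 - (-1)·-1.3000 - (3)·-0.5375) / (7) = -1.2411
  v = (-9 - (2)·-1.6857 - (-1)·-0.5375) / (5) = -1.2332
  w = (3 - (-1)·-1.6857 - (4)·-1.3000) / (8) = 0.8143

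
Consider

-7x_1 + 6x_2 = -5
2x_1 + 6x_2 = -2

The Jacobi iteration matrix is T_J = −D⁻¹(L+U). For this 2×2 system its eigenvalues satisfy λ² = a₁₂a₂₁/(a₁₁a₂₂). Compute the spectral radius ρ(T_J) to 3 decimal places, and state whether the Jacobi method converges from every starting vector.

a₁₂a₂₁/(a₁₁a₂₂) = (6)·(2) / ((-7)·(6)) = -0.285714
ρ = √|-0.285714| = √0.285714 = 0.535
ρ < 1, so Jacobi converges

0.535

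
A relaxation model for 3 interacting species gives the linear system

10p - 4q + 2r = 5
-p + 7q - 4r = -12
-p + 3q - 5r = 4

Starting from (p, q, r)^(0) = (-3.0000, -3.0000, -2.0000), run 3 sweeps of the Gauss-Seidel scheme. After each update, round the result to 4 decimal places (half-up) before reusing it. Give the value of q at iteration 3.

-3.2672

Iteration 1:
  p = (5 - (-4)·-3.0000 - (2)·-2.0000) / (10) = -0.3000
  q = (-12 - (-1)·-0.3000 - (-4)·-2.0000) / (7) = -2.9000
  r = (4 - (-1)·-0.3000 - (3)·-2.9000) / (-5) = -2.4800
Iteration 2:
  p = (5 - (-4)·-2.9000 - (2)·-2.4800) / (10) = -0.1640
  q = (-12 - (-1)·-0.1640 - (-4)·-2.4800) / (7) = -3.1549
  r = (4 - (-1)·-0.1640 - (3)·-3.1549) / (-5) = -2.6601
Iteration 3:
  p = (5 - (-4)·-3.1549 - (2)·-2.6601) / (10) = -0.2299
  q = (-12 - (-1)·-0.2299 - (-4)·-2.6601) / (7) = -3.2672
  r = (4 - (-1)·-0.2299 - (3)·-3.2672) / (-5) = -2.7143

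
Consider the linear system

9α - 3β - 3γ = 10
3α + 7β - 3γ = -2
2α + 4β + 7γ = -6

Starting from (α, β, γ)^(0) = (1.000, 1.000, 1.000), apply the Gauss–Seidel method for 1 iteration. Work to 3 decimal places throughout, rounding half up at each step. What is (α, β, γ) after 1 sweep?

(1.778, -0.619, -1.011)

Iteration 1:
  α = (10 - (-3)·1.000 - (-3)·1.000) / (9) = 1.778
  β = (-2 - (3)·1.778 - (-3)·1.000) / (7) = -0.619
  γ = (-6 - (2)·1.778 - (4)·-0.619) / (7) = -1.011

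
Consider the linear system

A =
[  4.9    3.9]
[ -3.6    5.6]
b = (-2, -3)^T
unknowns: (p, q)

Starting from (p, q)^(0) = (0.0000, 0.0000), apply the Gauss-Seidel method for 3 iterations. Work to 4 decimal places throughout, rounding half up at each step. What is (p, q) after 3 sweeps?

(-0.0980, -0.5987)

Iteration 1:
  p = (-2 - (3.9)·0.0000) / (4.9) = -0.4082
  q = (-3 - (-3.6)·-0.4082) / (5.6) = -0.7981
Iteration 2:
  p = (-2 - (3.9)·-0.7981) / (4.9) = 0.2271
  q = (-3 - (-3.6)·0.2271) / (5.6) = -0.3897
Iteration 3:
  p = (-2 - (3.9)·-0.3897) / (4.9) = -0.0980
  q = (-3 - (-3.6)·-0.0980) / (5.6) = -0.5987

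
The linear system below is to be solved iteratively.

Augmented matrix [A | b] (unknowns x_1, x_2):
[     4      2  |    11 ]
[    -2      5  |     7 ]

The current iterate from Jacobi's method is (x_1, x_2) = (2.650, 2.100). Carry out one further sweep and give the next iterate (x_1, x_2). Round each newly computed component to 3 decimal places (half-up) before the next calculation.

(1.700, 2.460)

One sweep:
  x_1 = (11 - (2)·2.100) / (4) = 1.700
  x_2 = (7 - (-2)·2.650) / (5) = 2.460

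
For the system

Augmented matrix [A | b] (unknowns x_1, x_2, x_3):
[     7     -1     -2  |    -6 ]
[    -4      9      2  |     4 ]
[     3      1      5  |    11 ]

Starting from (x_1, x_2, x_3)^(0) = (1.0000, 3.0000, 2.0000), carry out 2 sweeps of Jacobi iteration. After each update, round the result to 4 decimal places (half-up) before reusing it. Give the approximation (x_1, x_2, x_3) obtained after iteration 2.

Iteration 1:
  x_1 = (-6 - (-1)·3.0000 - (-2)·2.0000) / (7) = 0.1429
  x_2 = (4 - (-4)·1.0000 - (2)·2.0000) / (9) = 0.4444
  x_3 = (11 - (3)·1.0000 - (1)·3.0000) / (5) = 1.0000
Iteration 2:
  x_1 = (-6 - (-1)·0.4444 - (-2)·1.0000) / (7) = -0.5079
  x_2 = (4 - (-4)·0.1429 - (2)·1.0000) / (9) = 0.2857
  x_3 = (11 - (3)·0.1429 - (1)·0.4444) / (5) = 2.0254

(-0.5079, 0.2857, 2.0254)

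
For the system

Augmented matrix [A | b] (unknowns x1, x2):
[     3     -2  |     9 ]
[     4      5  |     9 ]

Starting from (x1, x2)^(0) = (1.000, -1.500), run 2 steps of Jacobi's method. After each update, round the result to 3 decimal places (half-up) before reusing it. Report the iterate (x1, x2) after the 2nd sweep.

(3.667, 0.200)

Iteration 1:
  x1 = (9 - (-2)·-1.500) / (3) = 2.000
  x2 = (9 - (4)·1.000) / (5) = 1.000
Iteration 2:
  x1 = (9 - (-2)·1.000) / (3) = 3.667
  x2 = (9 - (4)·2.000) / (5) = 0.200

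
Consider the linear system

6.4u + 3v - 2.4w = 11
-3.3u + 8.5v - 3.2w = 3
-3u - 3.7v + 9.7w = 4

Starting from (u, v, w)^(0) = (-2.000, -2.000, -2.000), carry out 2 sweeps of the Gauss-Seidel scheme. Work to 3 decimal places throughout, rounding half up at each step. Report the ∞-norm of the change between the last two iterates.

Iteration 1:
  u = (11 - (3)·-2.000 - (-2.4)·-2.000) / (6.4) = 1.906
  v = (3 - (-3.3)·1.906 - (-3.2)·-2.000) / (8.5) = 0.340
  w = (4 - (-3)·1.906 - (-3.7)·0.340) / (9.7) = 1.132
Iteration 2:
  u = (11 - (3)·0.340 - (-2.4)·1.132) / (6.4) = 1.984
  v = (3 - (-3.3)·1.984 - (-3.2)·1.132) / (8.5) = 1.549
  w = (4 - (-3)·1.984 - (-3.7)·1.549) / (9.7) = 1.617
Change: (0.078, 1.209, 0.485) → max |·| = 1.209

1.209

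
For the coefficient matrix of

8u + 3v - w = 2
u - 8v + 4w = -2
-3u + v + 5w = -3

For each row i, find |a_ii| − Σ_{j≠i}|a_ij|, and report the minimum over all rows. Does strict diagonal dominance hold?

row 1: |8| − (3+1) = 4
row 2: |-8| − (1+4) = 3
row 3: |5| − (3+1) = 1
minimum over rows = 1 → strictly diagonally dominant (convergence guaranteed)

1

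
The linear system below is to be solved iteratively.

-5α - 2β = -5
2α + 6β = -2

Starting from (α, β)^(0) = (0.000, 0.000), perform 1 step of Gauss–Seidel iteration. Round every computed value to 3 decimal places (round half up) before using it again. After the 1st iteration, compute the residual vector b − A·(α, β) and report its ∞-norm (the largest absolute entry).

1.334

Iteration 1:
  α = (-5 - (-2)·0.000) / (-5) = 1.000
  β = (-2 - (2)·1.000) / (6) = -0.667
Residual b − A·x = (-1.334, 0.002); ∞-norm = 1.334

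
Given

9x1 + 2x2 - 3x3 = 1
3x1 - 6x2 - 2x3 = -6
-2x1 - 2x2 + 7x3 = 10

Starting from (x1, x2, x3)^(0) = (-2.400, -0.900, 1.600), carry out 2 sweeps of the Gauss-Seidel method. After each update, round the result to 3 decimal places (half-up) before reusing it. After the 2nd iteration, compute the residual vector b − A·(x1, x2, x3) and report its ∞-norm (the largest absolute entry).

Iteration 1:
  x1 = (1 - (2)·-0.900 - (-3)·1.600) / (9) = 0.844
  x2 = (-6 - (3)·0.844 - (-2)·1.600) / (-6) = 0.889
  x3 = (10 - (-2)·0.844 - (-2)·0.889) / (7) = 1.924
Iteration 2:
  x1 = (1 - (2)·0.889 - (-3)·1.924) / (9) = 0.555
  x2 = (-6 - (3)·0.555 - (-2)·1.924) / (-6) = 0.636
  x3 = (10 - (-2)·0.555 - (-2)·0.636) / (7) = 1.769
Residual b − A·x = (0.040, -0.311, -0.001); ∞-norm = 0.311

0.311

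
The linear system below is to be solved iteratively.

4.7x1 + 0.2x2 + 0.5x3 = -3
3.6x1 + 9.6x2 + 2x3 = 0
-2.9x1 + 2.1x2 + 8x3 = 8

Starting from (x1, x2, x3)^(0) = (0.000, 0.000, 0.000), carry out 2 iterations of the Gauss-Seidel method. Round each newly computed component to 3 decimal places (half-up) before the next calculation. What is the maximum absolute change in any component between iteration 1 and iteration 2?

0.115

Iteration 1:
  x1 = (-3 - (0.2)·0.000 - (0.5)·0.000) / (4.7) = -0.638
  x2 = (0 - (3.6)·-0.638 - (2)·0.000) / (9.6) = 0.239
  x3 = (8 - (-2.9)·-0.638 - (2.1)·0.239) / (8) = 0.706
Iteration 2:
  x1 = (-3 - (0.2)·0.239 - (0.5)·0.706) / (4.7) = -0.724
  x2 = (0 - (3.6)·-0.724 - (2)·0.706) / (9.6) = 0.124
  x3 = (8 - (-2.9)·-0.724 - (2.1)·0.124) / (8) = 0.705
Change: (-0.086, -0.115, -0.001) → max |·| = 0.115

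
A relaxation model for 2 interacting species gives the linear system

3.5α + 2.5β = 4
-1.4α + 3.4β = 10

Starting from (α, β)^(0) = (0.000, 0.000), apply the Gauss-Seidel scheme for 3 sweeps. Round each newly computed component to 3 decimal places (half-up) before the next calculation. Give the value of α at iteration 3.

Iteration 1:
  α = (4 - (2.5)·0.000) / (3.5) = 1.143
  β = (10 - (-1.4)·1.143) / (3.4) = 3.412
Iteration 2:
  α = (4 - (2.5)·3.412) / (3.5) = -1.294
  β = (10 - (-1.4)·-1.294) / (3.4) = 2.408
Iteration 3:
  α = (4 - (2.5)·2.408) / (3.5) = -0.577
  β = (10 - (-1.4)·-0.577) / (3.4) = 2.704

-0.577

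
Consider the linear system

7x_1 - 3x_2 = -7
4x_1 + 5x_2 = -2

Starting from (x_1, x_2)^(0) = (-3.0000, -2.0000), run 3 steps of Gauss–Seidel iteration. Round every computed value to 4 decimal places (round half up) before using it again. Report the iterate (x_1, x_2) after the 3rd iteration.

Iteration 1:
  x_1 = (-7 - (-3)·-2.0000) / (7) = -1.8571
  x_2 = (-2 - (4)·-1.8571) / (5) = 1.0857
Iteration 2:
  x_1 = (-7 - (-3)·1.0857) / (7) = -0.5347
  x_2 = (-2 - (4)·-0.5347) / (5) = 0.0278
Iteration 3:
  x_1 = (-7 - (-3)·0.0278) / (7) = -0.9881
  x_2 = (-2 - (4)·-0.9881) / (5) = 0.3905

(-0.9881, 0.3905)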